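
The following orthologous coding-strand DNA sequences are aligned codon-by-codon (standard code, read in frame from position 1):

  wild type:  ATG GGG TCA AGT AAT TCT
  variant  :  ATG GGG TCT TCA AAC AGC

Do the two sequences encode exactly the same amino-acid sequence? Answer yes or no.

Codon 1: ATG Met / ATG Met — identical.
Codon 2: GGG Gly / GGG Gly — identical.
Codon 3: TCA Ser / TCT Ser — synonymous.
Codon 4: AGT Ser / TCA Ser — synonymous.
Codon 5: AAT Asn / AAC Asn — synonymous.
Codon 6: TCT Ser / AGC Ser — synonymous.
Nonsynonymous differences: 0 → same protein.

yes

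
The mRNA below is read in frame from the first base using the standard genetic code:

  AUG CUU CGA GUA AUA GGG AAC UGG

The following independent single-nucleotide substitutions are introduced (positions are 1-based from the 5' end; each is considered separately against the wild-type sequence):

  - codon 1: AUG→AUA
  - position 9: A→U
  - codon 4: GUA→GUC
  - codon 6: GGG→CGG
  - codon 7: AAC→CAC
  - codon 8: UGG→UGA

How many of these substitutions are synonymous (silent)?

Codon 1: AUG (Met) → AUA (Ile) — missense.
Codon 3: CGA (Arg) → CGU (Arg) — synonymous.
Codon 4: GUA (Val) → GUC (Val) — synonymous.
Codon 6: GGG (Gly) → CGG (Arg) — missense.
Codon 7: AAC (Asn) → CAC (His) — missense.
Codon 8: UGG (Trp) → UGA (Stop) — nonsense.
Synonymous: 2 of 6.

2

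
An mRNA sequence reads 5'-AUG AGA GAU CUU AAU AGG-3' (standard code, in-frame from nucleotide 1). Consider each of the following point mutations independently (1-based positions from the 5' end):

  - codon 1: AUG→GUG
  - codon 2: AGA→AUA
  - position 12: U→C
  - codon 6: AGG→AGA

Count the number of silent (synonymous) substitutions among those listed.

2

Codon 1: AUG (Met) → GUG (Val) — missense.
Codon 2: AGA (Arg) → AUA (Ile) — missense.
Codon 4: CUU (Leu) → CUC (Leu) — synonymous.
Codon 6: AGG (Arg) → AGA (Arg) — synonymous.
Synonymous: 2 of 4.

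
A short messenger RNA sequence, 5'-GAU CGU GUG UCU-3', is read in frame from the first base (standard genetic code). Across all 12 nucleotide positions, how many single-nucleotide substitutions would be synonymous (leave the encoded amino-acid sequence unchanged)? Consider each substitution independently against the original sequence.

10

Codon 1 (GAU, Asp): 1 synonymous substitution.
Codon 2 (CGU, Arg): 3 synonymous substitutions.
Codon 3 (GUG, Val): 3 synonymous substitutions.
Codon 4 (UCU, Ser): 3 synonymous substitutions.
Total: 1 + 3 + 3 + 3 = 10.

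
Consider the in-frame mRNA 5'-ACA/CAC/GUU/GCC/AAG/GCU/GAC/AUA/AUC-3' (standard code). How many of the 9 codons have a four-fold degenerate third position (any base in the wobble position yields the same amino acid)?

Codon 1 ACA (Thr): third position 4-fold.
Codon 2 CAC (His): third position 2-fold.
Codon 3 GUU (Val): third position 4-fold.
Codon 4 GCC (Ala): third position 4-fold.
Codon 5 AAG (Lys): third position 2-fold.
Codon 6 GCU (Ala): third position 4-fold.
Codon 7 GAC (Asp): third position 2-fold.
Codon 8 AUA (Ile): third position 3-fold.
Codon 9 AUC (Ile): third position 3-fold.
Four-fold degenerate third positions: 4.

4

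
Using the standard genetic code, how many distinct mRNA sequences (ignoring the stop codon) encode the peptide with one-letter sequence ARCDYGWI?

2304

Ala: 4 codons.
Arg: 6 codons.
Cys: 2 codons.
Asp: 2 codons.
Tyr: 2 codons.
Gly: 4 codons.
Trp: 1 codon.
Ile: 3 codons.
4 × 6 × 2 × 2 × 2 × 4 × 1 × 3 = 2304.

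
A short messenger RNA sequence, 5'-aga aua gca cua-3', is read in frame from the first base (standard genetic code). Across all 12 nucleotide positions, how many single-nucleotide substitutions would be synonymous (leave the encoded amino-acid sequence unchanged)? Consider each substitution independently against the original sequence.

Codon 1 (AGA, Arg): 2 synonymous substitutions.
Codon 2 (AUA, Ile): 2 synonymous substitutions.
Codon 3 (GCA, Ala): 3 synonymous substitutions.
Codon 4 (CUA, Leu): 4 synonymous substitutions.
Total: 2 + 2 + 3 + 4 = 11.

11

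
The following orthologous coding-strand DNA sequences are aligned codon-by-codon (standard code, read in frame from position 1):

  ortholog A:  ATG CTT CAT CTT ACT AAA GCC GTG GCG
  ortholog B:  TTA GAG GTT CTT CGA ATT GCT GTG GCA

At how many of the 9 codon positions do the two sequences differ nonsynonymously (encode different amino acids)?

5

Codon 1: ATG Met / TTA Leu — nonsynonymous.
Codon 2: CTT Leu / GAG Glu — nonsynonymous.
Codon 3: CAT His / GTT Val — nonsynonymous.
Codon 4: CTT Leu / CTT Leu — identical.
Codon 5: ACT Thr / CGA Arg — nonsynonymous.
Codon 6: AAA Lys / ATT Ile — nonsynonymous.
Codon 7: GCC Ala / GCT Ala — synonymous.
Codon 8: GTG Val / GTG Val — identical.
Codon 9: GCG Ala / GCA Ala — synonymous.
Nonsynonymous differences: 5.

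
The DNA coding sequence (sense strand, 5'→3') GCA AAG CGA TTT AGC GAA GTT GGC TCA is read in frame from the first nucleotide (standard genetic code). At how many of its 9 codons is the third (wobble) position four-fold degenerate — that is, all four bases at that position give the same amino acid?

Codon 1 GCA (Ala): third position 4-fold.
Codon 2 AAG (Lys): third position 2-fold.
Codon 3 CGA (Arg): third position 4-fold.
Codon 4 TTT (Phe): third position 2-fold.
Codon 5 AGC (Ser): third position 2-fold.
Codon 6 GAA (Glu): third position 2-fold.
Codon 7 GTT (Val): third position 4-fold.
Codon 8 GGC (Gly): third position 4-fold.
Codon 9 TCA (Ser): third position 4-fold.
Four-fold degenerate third positions: 5.

5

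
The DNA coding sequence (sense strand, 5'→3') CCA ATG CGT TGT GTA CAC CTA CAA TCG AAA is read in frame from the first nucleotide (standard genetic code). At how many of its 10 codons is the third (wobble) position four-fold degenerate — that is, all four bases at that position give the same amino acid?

5

Codon 1 CCA (Pro): third position 4-fold.
Codon 2 ATG (Met): third position 1-fold.
Codon 3 CGT (Arg): third position 4-fold.
Codon 4 TGT (Cys): third position 2-fold.
Codon 5 GTA (Val): third position 4-fold.
Codon 6 CAC (His): third position 2-fold.
Codon 7 CTA (Leu): third position 4-fold.
Codon 8 CAA (Gln): third position 2-fold.
Codon 9 TCG (Ser): third position 4-fold.
Codon 10 AAA (Lys): third position 2-fold.
Four-fold degenerate third positions: 5.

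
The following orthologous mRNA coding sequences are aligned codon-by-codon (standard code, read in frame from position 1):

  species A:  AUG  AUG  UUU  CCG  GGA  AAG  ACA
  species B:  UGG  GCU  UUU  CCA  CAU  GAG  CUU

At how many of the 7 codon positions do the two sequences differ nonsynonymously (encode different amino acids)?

5

Codon 1: AUG Met / UGG Trp — nonsynonymous.
Codon 2: AUG Met / GCU Ala — nonsynonymous.
Codon 3: UUU Phe / UUU Phe — identical.
Codon 4: CCG Pro / CCA Pro — synonymous.
Codon 5: GGA Gly / CAU His — nonsynonymous.
Codon 6: AAG Lys / GAG Glu — nonsynonymous.
Codon 7: ACA Thr / CUU Leu — nonsynonymous.
Nonsynonymous differences: 5.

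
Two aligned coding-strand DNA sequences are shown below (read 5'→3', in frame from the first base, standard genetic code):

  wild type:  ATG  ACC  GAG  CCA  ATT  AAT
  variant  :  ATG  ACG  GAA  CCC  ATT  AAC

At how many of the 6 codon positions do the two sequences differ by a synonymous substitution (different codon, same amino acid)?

4

Codon 1: ATG Met / ATG Met — identical.
Codon 2: ACC Thr / ACG Thr — synonymous.
Codon 3: GAG Glu / GAA Glu — synonymous.
Codon 4: CCA Pro / CCC Pro — synonymous.
Codon 5: ATT Ile / ATT Ile — identical.
Codon 6: AAT Asn / AAC Asn — synonymous.
Synonymous differences: 4.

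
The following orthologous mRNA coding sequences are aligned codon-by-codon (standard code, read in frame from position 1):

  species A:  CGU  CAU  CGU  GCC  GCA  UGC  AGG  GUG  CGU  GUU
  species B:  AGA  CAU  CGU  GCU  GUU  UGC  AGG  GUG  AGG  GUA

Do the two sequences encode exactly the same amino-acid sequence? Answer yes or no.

no

Codon 1: CGU Arg / AGA Arg — synonymous.
Codon 2: CAU His / CAU His — identical.
Codon 3: CGU Arg / CGU Arg — identical.
Codon 4: GCC Ala / GCU Ala — synonymous.
Codon 5: GCA Ala / GUU Val — nonsynonymous.
Codon 6: UGC Cys / UGC Cys — identical.
Codon 7: AGG Arg / AGG Arg — identical.
Codon 8: GUG Val / GUG Val — identical.
Codon 9: CGU Arg / AGG Arg — synonymous.
Codon 10: GUU Val / GUA Val — synonymous.
Nonsynonymous differences: 1 → different protein.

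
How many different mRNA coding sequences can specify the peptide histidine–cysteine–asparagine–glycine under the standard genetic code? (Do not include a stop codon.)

His: 2 codons.
Cys: 2 codons.
Asn: 2 codons.
Gly: 4 codons.
2 × 2 × 2 × 4 = 32.

32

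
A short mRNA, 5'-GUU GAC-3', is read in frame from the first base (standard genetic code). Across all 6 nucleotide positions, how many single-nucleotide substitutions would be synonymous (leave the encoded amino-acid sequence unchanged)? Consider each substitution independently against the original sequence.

4

Codon 1 (GUU, Val): 3 synonymous substitutions.
Codon 2 (GAC, Asp): 1 synonymous substitution.
Total: 3 + 1 = 4.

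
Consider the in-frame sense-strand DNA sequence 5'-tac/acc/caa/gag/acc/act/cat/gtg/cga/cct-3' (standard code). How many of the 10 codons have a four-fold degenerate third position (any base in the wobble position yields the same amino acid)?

Codon 1 TAC (Tyr): third position 2-fold.
Codon 2 ACC (Thr): third position 4-fold.
Codon 3 CAA (Gln): third position 2-fold.
Codon 4 GAG (Glu): third position 2-fold.
Codon 5 ACC (Thr): third position 4-fold.
Codon 6 ACT (Thr): third position 4-fold.
Codon 7 CAT (His): third position 2-fold.
Codon 8 GTG (Val): third position 4-fold.
Codon 9 CGA (Arg): third position 4-fold.
Codon 10 CCT (Pro): third position 4-fold.
Four-fold degenerate third positions: 6.

6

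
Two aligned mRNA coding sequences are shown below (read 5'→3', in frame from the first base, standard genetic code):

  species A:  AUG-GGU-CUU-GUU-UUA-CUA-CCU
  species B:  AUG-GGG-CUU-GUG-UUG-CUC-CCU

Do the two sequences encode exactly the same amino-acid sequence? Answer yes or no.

yes

Codon 1: AUG Met / AUG Met — identical.
Codon 2: GGU Gly / GGG Gly — synonymous.
Codon 3: CUU Leu / CUU Leu — identical.
Codon 4: GUU Val / GUG Val — synonymous.
Codon 5: UUA Leu / UUG Leu — synonymous.
Codon 6: CUA Leu / CUC Leu — synonymous.
Codon 7: CCU Pro / CCU Pro — identical.
Nonsynonymous differences: 0 → same protein.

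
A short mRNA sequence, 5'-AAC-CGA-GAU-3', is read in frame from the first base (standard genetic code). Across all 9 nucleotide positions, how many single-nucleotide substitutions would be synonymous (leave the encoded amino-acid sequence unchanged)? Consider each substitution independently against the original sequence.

6

Codon 1 (AAC, Asn): 1 synonymous substitution.
Codon 2 (CGA, Arg): 4 synonymous substitutions.
Codon 3 (GAU, Asp): 1 synonymous substitution.
Total: 1 + 4 + 1 = 6.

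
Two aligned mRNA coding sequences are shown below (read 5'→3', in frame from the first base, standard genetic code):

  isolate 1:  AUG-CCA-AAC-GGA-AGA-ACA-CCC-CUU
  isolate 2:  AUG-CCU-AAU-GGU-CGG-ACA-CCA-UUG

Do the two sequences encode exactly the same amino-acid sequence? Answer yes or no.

yes

Codon 1: AUG Met / AUG Met — identical.
Codon 2: CCA Pro / CCU Pro — synonymous.
Codon 3: AAC Asn / AAU Asn — synonymous.
Codon 4: GGA Gly / GGU Gly — synonymous.
Codon 5: AGA Arg / CGG Arg — synonymous.
Codon 6: ACA Thr / ACA Thr — identical.
Codon 7: CCC Pro / CCA Pro — synonymous.
Codon 8: CUU Leu / UUG Leu — synonymous.
Nonsynonymous differences: 0 → same protein.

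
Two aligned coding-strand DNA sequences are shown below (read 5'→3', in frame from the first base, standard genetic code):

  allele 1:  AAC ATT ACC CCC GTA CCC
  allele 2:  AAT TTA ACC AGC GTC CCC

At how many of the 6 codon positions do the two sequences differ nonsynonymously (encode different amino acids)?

2

Codon 1: AAC Asn / AAT Asn — synonymous.
Codon 2: ATT Ile / TTA Leu — nonsynonymous.
Codon 3: ACC Thr / ACC Thr — identical.
Codon 4: CCC Pro / AGC Ser — nonsynonymous.
Codon 5: GTA Val / GTC Val — synonymous.
Codon 6: CCC Pro / CCC Pro — identical.
Nonsynonymous differences: 2.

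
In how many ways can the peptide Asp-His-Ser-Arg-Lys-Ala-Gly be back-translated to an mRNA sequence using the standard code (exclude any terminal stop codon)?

4608

Asp: 2 codons.
His: 2 codons.
Ser: 6 codons.
Arg: 6 codons.
Lys: 2 codons.
Ala: 4 codons.
Gly: 4 codons.
2 × 2 × 6 × 6 × 2 × 4 × 4 = 4608.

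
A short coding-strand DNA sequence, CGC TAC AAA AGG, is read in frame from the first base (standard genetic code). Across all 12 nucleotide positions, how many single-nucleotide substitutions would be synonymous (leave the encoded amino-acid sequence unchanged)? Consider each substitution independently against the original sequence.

Codon 1 (CGC, Arg): 3 synonymous substitutions.
Codon 2 (TAC, Tyr): 1 synonymous substitution.
Codon 3 (AAA, Lys): 1 synonymous substitution.
Codon 4 (AGG, Arg): 2 synonymous substitutions.
Total: 3 + 1 + 1 + 2 = 7.

7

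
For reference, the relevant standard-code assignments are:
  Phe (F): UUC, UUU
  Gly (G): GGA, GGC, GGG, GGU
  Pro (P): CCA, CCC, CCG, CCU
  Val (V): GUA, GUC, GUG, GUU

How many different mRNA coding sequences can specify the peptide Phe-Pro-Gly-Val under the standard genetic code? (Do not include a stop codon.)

Phe: 2 codons.
Pro: 4 codons.
Gly: 4 codons.
Val: 4 codons.
2 × 4 × 4 × 4 = 128.

128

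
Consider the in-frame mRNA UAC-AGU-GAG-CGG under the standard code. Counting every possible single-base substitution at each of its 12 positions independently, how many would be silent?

Codon 1 (UAC, Tyr): 1 synonymous substitution.
Codon 2 (AGU, Ser): 1 synonymous substitution.
Codon 3 (GAG, Glu): 1 synonymous substitution.
Codon 4 (CGG, Arg): 4 synonymous substitutions.
Total: 1 + 1 + 1 + 4 = 7.

7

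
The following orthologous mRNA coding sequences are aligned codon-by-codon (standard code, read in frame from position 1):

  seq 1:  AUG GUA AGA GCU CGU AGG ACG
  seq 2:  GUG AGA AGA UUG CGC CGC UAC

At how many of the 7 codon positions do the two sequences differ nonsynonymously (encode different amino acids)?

4

Codon 1: AUG Met / GUG Val — nonsynonymous.
Codon 2: GUA Val / AGA Arg — nonsynonymous.
Codon 3: AGA Arg / AGA Arg — identical.
Codon 4: GCU Ala / UUG Leu — nonsynonymous.
Codon 5: CGU Arg / CGC Arg — synonymous.
Codon 6: AGG Arg / CGC Arg — synonymous.
Codon 7: ACG Thr / UAC Tyr — nonsynonymous.
Nonsynonymous differences: 4.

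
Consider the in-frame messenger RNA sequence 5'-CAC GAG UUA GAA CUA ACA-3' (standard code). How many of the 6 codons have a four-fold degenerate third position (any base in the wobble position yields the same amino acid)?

2

Codon 1 CAC (His): third position 2-fold.
Codon 2 GAG (Glu): third position 2-fold.
Codon 3 UUA (Leu): third position 2-fold.
Codon 4 GAA (Glu): third position 2-fold.
Codon 5 CUA (Leu): third position 4-fold.
Codon 6 ACA (Thr): third position 4-fold.
Four-fold degenerate third positions: 2.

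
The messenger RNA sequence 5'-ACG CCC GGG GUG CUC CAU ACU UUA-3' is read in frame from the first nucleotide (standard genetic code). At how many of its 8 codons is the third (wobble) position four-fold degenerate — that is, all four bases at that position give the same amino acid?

6

Codon 1 ACG (Thr): third position 4-fold.
Codon 2 CCC (Pro): third position 4-fold.
Codon 3 GGG (Gly): third position 4-fold.
Codon 4 GUG (Val): third position 4-fold.
Codon 5 CUC (Leu): third position 4-fold.
Codon 6 CAU (His): third position 2-fold.
Codon 7 ACU (Thr): third position 4-fold.
Codon 8 UUA (Leu): third position 2-fold.
Four-fold degenerate third positions: 6.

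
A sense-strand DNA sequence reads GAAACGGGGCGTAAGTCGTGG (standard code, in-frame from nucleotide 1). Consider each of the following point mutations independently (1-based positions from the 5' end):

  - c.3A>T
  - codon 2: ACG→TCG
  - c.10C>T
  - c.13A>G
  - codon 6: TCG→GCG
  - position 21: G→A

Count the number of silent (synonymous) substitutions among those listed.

Codon 1: GAA (Glu) → GAT (Asp) — missense.
Codon 2: ACG (Thr) → TCG (Ser) — missense.
Codon 4: CGT (Arg) → TGT (Cys) — missense.
Codon 5: AAG (Lys) → GAG (Glu) — missense.
Codon 6: TCG (Ser) → GCG (Ala) — missense.
Codon 7: TGG (Trp) → TGA (Stop) — nonsense.
Synonymous: 0 of 6.

0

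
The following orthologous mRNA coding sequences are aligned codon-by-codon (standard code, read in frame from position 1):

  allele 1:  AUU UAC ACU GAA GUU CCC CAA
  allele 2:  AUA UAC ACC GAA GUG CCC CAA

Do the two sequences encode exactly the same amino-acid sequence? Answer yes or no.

yes

Codon 1: AUU Ile / AUA Ile — synonymous.
Codon 2: UAC Tyr / UAC Tyr — identical.
Codon 3: ACU Thr / ACC Thr — synonymous.
Codon 4: GAA Glu / GAA Glu — identical.
Codon 5: GUU Val / GUG Val — synonymous.
Codon 6: CCC Pro / CCC Pro — identical.
Codon 7: CAA Gln / CAA Gln — identical.
Nonsynonymous differences: 0 → same protein.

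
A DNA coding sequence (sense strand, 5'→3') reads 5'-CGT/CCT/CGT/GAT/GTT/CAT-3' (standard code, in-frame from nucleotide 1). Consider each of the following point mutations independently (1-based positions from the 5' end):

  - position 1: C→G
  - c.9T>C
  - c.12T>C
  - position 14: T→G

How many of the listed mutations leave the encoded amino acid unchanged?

Codon 1: CGT (Arg) → GGT (Gly) — missense.
Codon 3: CGT (Arg) → CGC (Arg) — synonymous.
Codon 4: GAT (Asp) → GAC (Asp) — synonymous.
Codon 5: GTT (Val) → GGT (Gly) — missense.
Synonymous: 2 of 4.

2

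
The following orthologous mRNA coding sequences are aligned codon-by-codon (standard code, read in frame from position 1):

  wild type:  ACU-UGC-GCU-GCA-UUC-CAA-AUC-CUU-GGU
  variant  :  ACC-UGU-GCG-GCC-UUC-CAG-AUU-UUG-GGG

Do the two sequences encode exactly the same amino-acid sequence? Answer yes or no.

Codon 1: ACU Thr / ACC Thr — synonymous.
Codon 2: UGC Cys / UGU Cys — synonymous.
Codon 3: GCU Ala / GCG Ala — synonymous.
Codon 4: GCA Ala / GCC Ala — synonymous.
Codon 5: UUC Phe / UUC Phe — identical.
Codon 6: CAA Gln / CAG Gln — synonymous.
Codon 7: AUC Ile / AUU Ile — synonymous.
Codon 8: CUU Leu / UUG Leu — synonymous.
Codon 9: GGU Gly / GGG Gly — synonymous.
Nonsynonymous differences: 0 → same protein.

yes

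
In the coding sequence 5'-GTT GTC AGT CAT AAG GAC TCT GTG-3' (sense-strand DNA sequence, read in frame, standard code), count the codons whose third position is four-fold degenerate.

Codon 1 GTT (Val): third position 4-fold.
Codon 2 GTC (Val): third position 4-fold.
Codon 3 AGT (Ser): third position 2-fold.
Codon 4 CAT (His): third position 2-fold.
Codon 5 AAG (Lys): third position 2-fold.
Codon 6 GAC (Asp): third position 2-fold.
Codon 7 TCT (Ser): third position 4-fold.
Codon 8 GTG (Val): third position 4-fold.
Four-fold degenerate third positions: 4.

4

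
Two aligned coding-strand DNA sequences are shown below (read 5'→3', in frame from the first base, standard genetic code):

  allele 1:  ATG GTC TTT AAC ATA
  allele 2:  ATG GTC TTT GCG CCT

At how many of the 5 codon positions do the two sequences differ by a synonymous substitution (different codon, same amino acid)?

Codon 1: ATG Met / ATG Met — identical.
Codon 2: GTC Val / GTC Val — identical.
Codon 3: TTT Phe / TTT Phe — identical.
Codon 4: AAC Asn / GCG Ala — nonsynonymous.
Codon 5: ATA Ile / CCT Pro — nonsynonymous.
Synonymous differences: 0.

0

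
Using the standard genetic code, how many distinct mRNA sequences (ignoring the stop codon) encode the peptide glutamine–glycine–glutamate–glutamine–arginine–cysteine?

384

Gln: 2 codons.
Gly: 4 codons.
Glu: 2 codons.
Gln: 2 codons.
Arg: 6 codons.
Cys: 2 codons.
2 × 4 × 2 × 2 × 6 × 2 = 384.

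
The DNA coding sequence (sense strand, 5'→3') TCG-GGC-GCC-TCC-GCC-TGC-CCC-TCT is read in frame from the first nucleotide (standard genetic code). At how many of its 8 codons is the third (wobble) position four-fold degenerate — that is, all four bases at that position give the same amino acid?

7

Codon 1 TCG (Ser): third position 4-fold.
Codon 2 GGC (Gly): third position 4-fold.
Codon 3 GCC (Ala): third position 4-fold.
Codon 4 TCC (Ser): third position 4-fold.
Codon 5 GCC (Ala): third position 4-fold.
Codon 6 TGC (Cys): third position 2-fold.
Codon 7 CCC (Pro): third position 4-fold.
Codon 8 TCT (Ser): third position 4-fold.
Four-fold degenerate third positions: 7.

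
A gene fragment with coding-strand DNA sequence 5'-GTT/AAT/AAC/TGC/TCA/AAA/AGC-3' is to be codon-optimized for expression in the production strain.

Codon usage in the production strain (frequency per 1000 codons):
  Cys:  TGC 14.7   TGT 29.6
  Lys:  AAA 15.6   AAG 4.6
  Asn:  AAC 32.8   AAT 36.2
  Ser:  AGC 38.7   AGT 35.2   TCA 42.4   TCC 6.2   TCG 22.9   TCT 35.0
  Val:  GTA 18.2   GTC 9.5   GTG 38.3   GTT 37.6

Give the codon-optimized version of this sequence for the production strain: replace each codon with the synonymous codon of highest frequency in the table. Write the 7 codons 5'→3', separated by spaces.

GTG AAT AAT TGT TCA AAA TCA

Codon 1 (Val): best is GTG at 38.3.
Codon 2 (Asn): best is AAT at 36.2.
Codon 3 (Asn): best is AAT at 36.2.
Codon 4 (Cys): best is TGT at 29.6.
Codon 5 (Ser): best is TCA at 42.4.
Codon 6 (Lys): best is AAA at 15.6.
Codon 7 (Ser): best is TCA at 42.4.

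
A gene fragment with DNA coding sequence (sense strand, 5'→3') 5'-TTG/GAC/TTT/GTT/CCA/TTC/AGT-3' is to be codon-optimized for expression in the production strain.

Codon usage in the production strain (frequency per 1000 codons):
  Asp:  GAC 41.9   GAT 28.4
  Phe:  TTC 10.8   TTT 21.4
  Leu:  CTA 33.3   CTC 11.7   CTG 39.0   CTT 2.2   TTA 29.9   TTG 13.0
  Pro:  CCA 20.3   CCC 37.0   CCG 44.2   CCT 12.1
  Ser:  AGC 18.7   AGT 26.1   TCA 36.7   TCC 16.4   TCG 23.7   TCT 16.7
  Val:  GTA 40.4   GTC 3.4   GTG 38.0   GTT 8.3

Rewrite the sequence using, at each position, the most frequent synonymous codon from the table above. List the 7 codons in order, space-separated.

CTG GAC TTT GTA CCG TTT TCA

Codon 1 (Leu): best is CTG at 39.0.
Codon 2 (Asp): best is GAC at 41.9.
Codon 3 (Phe): best is TTT at 21.4.
Codon 4 (Val): best is GTA at 40.4.
Codon 5 (Pro): best is CCG at 44.2.
Codon 6 (Phe): best is TTT at 21.4.
Codon 7 (Ser): best is TCA at 36.7.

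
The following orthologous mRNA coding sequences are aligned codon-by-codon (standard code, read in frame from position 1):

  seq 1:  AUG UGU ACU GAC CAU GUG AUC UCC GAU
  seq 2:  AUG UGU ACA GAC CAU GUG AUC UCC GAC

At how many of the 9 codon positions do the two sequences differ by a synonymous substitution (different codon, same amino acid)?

2

Codon 1: AUG Met / AUG Met — identical.
Codon 2: UGU Cys / UGU Cys — identical.
Codon 3: ACU Thr / ACA Thr — synonymous.
Codon 4: GAC Asp / GAC Asp — identical.
Codon 5: CAU His / CAU His — identical.
Codon 6: GUG Val / GUG Val — identical.
Codon 7: AUC Ile / AUC Ile — identical.
Codon 8: UCC Ser / UCC Ser — identical.
Codon 9: GAU Asp / GAC Asp — synonymous.
Synonymous differences: 2.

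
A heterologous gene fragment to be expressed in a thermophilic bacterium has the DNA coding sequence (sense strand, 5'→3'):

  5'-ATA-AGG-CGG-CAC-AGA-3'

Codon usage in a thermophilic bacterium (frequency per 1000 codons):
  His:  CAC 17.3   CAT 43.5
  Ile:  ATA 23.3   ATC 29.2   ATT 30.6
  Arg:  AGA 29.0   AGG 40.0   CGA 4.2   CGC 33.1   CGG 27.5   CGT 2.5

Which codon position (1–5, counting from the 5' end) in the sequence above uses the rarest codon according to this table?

Codon 1 ATA (Ile): 23.3 per 1000.
Codon 2 AGG (Arg): 40.0 per 1000.
Codon 3 CGG (Arg): 27.5 per 1000.
Codon 4 CAC (His): 17.3 per 1000.
Codon 5 AGA (Arg): 29.0 per 1000.
Lowest frequency is 17.3 at codon 4.

4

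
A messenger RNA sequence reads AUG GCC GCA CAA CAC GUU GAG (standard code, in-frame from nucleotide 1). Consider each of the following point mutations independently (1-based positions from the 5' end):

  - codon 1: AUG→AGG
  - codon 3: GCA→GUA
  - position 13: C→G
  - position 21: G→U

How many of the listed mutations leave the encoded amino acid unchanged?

0

Codon 1: AUG (Met) → AGG (Arg) — missense.
Codon 3: GCA (Ala) → GUA (Val) — missense.
Codon 5: CAC (His) → GAC (Asp) — missense.
Codon 7: GAG (Glu) → GAU (Asp) — missense.
Synonymous: 0 of 4.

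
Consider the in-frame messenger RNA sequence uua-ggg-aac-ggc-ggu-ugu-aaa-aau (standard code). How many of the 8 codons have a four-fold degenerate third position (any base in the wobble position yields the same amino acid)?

3

Codon 1 UUA (Leu): third position 2-fold.
Codon 2 GGG (Gly): third position 4-fold.
Codon 3 AAC (Asn): third position 2-fold.
Codon 4 GGC (Gly): third position 4-fold.
Codon 5 GGU (Gly): third position 4-fold.
Codon 6 UGU (Cys): third position 2-fold.
Codon 7 AAA (Lys): third position 2-fold.
Codon 8 AAU (Asn): third position 2-fold.
Four-fold degenerate third positions: 3.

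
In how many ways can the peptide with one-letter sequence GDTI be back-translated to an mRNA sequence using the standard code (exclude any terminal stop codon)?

Gly: 4 codons.
Asp: 2 codons.
Thr: 4 codons.
Ile: 3 codons.
4 × 2 × 4 × 3 = 96.

96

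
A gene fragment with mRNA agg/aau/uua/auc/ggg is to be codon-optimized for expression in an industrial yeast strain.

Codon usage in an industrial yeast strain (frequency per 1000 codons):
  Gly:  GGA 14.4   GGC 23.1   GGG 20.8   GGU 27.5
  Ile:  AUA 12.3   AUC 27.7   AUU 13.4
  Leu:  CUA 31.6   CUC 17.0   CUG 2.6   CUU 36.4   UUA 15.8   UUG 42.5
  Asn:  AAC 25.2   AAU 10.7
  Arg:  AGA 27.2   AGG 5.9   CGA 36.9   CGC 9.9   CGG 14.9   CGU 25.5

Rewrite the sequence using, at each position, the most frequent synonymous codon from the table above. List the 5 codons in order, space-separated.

CGA AAC UUG AUC GGU

Codon 1 (Arg): best is CGA at 36.9.
Codon 2 (Asn): best is AAC at 25.2.
Codon 3 (Leu): best is UUG at 42.5.
Codon 4 (Ile): best is AUC at 27.7.
Codon 5 (Gly): best is GGU at 27.5.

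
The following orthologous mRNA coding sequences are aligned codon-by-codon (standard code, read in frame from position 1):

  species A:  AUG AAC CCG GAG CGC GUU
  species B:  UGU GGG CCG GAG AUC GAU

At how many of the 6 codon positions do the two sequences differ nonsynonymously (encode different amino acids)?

4

Codon 1: AUG Met / UGU Cys — nonsynonymous.
Codon 2: AAC Asn / GGG Gly — nonsynonymous.
Codon 3: CCG Pro / CCG Pro — identical.
Codon 4: GAG Glu / GAG Glu — identical.
Codon 5: CGC Arg / AUC Ile — nonsynonymous.
Codon 6: GUU Val / GAU Asp — nonsynonymous.
Nonsynonymous differences: 4.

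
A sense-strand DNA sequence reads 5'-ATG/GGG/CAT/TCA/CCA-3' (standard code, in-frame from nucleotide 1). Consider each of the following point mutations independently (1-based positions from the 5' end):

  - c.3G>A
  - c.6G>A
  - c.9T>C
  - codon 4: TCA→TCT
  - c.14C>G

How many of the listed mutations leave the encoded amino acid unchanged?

3

Codon 1: ATG (Met) → ATA (Ile) — missense.
Codon 2: GGG (Gly) → GGA (Gly) — synonymous.
Codon 3: CAT (His) → CAC (His) — synonymous.
Codon 4: TCA (Ser) → TCT (Ser) — synonymous.
Codon 5: CCA (Pro) → CGA (Arg) — missense.
Synonymous: 3 of 5.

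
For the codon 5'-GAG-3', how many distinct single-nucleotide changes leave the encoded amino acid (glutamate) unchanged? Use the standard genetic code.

Position 1: none → 0 synonymous.
Position 2: none → 0 synonymous.
Position 3: GAA → 1 synonymous.
Total: 0 + 0 + 1 = 1.

1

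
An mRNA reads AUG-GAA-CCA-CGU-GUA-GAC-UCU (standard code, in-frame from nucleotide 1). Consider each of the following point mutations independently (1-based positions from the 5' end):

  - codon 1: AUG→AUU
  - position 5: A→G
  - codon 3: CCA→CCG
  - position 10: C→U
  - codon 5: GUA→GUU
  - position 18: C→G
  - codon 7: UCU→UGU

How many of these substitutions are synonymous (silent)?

Codon 1: AUG (Met) → AUU (Ile) — missense.
Codon 2: GAA (Glu) → GGA (Gly) — missense.
Codon 3: CCA (Pro) → CCG (Pro) — synonymous.
Codon 4: CGU (Arg) → UGU (Cys) — missense.
Codon 5: GUA (Val) → GUU (Val) — synonymous.
Codon 6: GAC (Asp) → GAG (Glu) — missense.
Codon 7: UCU (Ser) → UGU (Cys) — missense.
Synonymous: 2 of 7.

2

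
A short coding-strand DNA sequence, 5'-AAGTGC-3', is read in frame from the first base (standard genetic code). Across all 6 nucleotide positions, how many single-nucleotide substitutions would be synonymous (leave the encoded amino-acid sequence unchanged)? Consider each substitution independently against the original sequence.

Codon 1 (AAG, Lys): 1 synonymous substitution.
Codon 2 (TGC, Cys): 1 synonymous substitution.
Total: 1 + 1 = 2.

2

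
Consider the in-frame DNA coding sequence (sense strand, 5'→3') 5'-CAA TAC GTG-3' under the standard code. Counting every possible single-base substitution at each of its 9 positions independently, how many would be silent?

Codon 1 (CAA, Gln): 1 synonymous substitution.
Codon 2 (TAC, Tyr): 1 synonymous substitution.
Codon 3 (GTG, Val): 3 synonymous substitutions.
Total: 1 + 1 + 3 = 5.

5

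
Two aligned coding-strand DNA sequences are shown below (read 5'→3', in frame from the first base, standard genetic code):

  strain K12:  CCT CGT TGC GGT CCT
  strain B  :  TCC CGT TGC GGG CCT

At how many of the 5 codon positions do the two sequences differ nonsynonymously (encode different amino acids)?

1

Codon 1: CCT Pro / TCC Ser — nonsynonymous.
Codon 2: CGT Arg / CGT Arg — identical.
Codon 3: TGC Cys / TGC Cys — identical.
Codon 4: GGT Gly / GGG Gly — synonymous.
Codon 5: CCT Pro / CCT Pro — identical.
Nonsynonymous differences: 1.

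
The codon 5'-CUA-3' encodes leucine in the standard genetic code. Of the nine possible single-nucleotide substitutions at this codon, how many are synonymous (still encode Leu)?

Position 1: UUA → 1 synonymous.
Position 2: none → 0 synonymous.
Position 3: CUU, CUC, CUG → 3 synonymous.
Total: 1 + 0 + 3 = 4.

4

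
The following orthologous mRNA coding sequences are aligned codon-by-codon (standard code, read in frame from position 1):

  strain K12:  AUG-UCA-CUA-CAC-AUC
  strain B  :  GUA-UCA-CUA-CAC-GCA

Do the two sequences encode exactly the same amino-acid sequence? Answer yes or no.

Codon 1: AUG Met / GUA Val — nonsynonymous.
Codon 2: UCA Ser / UCA Ser — identical.
Codon 3: CUA Leu / CUA Leu — identical.
Codon 4: CAC His / CAC His — identical.
Codon 5: AUC Ile / GCA Ala — nonsynonymous.
Nonsynonymous differences: 2 → different protein.

no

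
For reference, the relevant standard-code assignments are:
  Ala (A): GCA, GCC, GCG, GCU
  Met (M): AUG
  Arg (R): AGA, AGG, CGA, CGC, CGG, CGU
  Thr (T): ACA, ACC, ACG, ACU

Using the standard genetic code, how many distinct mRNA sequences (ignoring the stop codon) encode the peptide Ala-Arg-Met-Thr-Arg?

576

Ala: 4 codons.
Arg: 6 codons.
Met: 1 codon.
Thr: 4 codons.
Arg: 6 codons.
4 × 6 × 1 × 4 × 6 = 576.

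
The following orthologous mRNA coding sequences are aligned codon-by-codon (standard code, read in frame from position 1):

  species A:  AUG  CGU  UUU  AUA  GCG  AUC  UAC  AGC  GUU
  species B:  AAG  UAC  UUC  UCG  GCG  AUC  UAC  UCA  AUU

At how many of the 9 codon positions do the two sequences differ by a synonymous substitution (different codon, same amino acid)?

Codon 1: AUG Met / AAG Lys — nonsynonymous.
Codon 2: CGU Arg / UAC Tyr — nonsynonymous.
Codon 3: UUU Phe / UUC Phe — synonymous.
Codon 4: AUA Ile / UCG Ser — nonsynonymous.
Codon 5: GCG Ala / GCG Ala — identical.
Codon 6: AUC Ile / AUC Ile — identical.
Codon 7: UAC Tyr / UAC Tyr — identical.
Codon 8: AGC Ser / UCA Ser — synonymous.
Codon 9: GUU Val / AUU Ile — nonsynonymous.
Synonymous differences: 2.

2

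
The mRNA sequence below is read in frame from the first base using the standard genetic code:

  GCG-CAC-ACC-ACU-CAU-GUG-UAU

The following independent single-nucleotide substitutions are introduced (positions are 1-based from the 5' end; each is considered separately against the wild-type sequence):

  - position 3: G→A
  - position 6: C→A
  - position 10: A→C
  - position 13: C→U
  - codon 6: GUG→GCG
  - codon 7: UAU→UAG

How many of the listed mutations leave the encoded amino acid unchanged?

1

Codon 1: GCG (Ala) → GCA (Ala) — synonymous.
Codon 2: CAC (His) → CAA (Gln) — missense.
Codon 4: ACU (Thr) → CCU (Pro) — missense.
Codon 5: CAU (His) → UAU (Tyr) — missense.
Codon 6: GUG (Val) → GCG (Ala) — missense.
Codon 7: UAU (Tyr) → UAG (Stop) — nonsense.
Synonymous: 1 of 6.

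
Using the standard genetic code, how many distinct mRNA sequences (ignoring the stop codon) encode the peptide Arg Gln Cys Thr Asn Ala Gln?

1536

Arg: 6 codons.
Gln: 2 codons.
Cys: 2 codons.
Thr: 4 codons.
Asn: 2 codons.
Ala: 4 codons.
Gln: 2 codons.
6 × 2 × 2 × 4 × 2 × 4 × 2 = 1536.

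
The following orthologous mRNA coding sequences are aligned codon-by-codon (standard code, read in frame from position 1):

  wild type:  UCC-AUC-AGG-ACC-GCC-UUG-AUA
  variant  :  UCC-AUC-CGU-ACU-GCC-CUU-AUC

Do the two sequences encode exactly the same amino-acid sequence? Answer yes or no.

yes

Codon 1: UCC Ser / UCC Ser — identical.
Codon 2: AUC Ile / AUC Ile — identical.
Codon 3: AGG Arg / CGU Arg — synonymous.
Codon 4: ACC Thr / ACU Thr — synonymous.
Codon 5: GCC Ala / GCC Ala — identical.
Codon 6: UUG Leu / CUU Leu — synonymous.
Codon 7: AUA Ile / AUC Ile — synonymous.
Nonsynonymous differences: 0 → same protein.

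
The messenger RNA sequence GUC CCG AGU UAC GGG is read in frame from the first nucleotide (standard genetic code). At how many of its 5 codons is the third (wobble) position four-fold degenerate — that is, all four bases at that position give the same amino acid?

Codon 1 GUC (Val): third position 4-fold.
Codon 2 CCG (Pro): third position 4-fold.
Codon 3 AGU (Ser): third position 2-fold.
Codon 4 UAC (Tyr): third position 2-fold.
Codon 5 GGG (Gly): third position 4-fold.
Four-fold degenerate third positions: 3.

3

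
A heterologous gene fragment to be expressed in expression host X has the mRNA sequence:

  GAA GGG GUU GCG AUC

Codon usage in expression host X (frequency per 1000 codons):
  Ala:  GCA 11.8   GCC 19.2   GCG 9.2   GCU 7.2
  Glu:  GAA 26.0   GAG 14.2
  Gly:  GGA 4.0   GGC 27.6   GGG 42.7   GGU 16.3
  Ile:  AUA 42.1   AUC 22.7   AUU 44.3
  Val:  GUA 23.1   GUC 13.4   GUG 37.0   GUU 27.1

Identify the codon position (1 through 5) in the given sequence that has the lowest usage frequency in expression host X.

Codon 1 GAA (Glu): 26.0 per 1000.
Codon 2 GGG (Gly): 42.7 per 1000.
Codon 3 GUU (Val): 27.1 per 1000.
Codon 4 GCG (Ala): 9.2 per 1000.
Codon 5 AUC (Ile): 22.7 per 1000.
Lowest frequency is 9.2 at codon 4.

4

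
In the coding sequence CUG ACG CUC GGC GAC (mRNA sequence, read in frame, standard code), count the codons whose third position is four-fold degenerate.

4

Codon 1 CUG (Leu): third position 4-fold.
Codon 2 ACG (Thr): third position 4-fold.
Codon 3 CUC (Leu): third position 4-fold.
Codon 4 GGC (Gly): third position 4-fold.
Codon 5 GAC (Asp): third position 2-fold.
Four-fold degenerate third positions: 4.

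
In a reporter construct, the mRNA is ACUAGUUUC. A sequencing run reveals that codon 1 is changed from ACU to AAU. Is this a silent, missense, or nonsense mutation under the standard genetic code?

Position 2 falls in codon 1: ACU → Thr.
After the substitution the codon is AAU → Asn.
Thr ≠ Asn, so this is a missense mutation.

missense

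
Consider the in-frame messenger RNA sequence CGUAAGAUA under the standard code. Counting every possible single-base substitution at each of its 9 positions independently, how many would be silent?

Codon 1 (CGU, Arg): 3 synonymous substitutions.
Codon 2 (AAG, Lys): 1 synonymous substitution.
Codon 3 (AUA, Ile): 2 synonymous substitutions.
Total: 3 + 1 + 2 = 6.

6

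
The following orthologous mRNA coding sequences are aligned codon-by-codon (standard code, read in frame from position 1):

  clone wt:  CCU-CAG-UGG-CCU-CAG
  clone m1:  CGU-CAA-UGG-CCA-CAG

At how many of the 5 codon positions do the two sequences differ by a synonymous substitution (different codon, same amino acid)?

2

Codon 1: CCU Pro / CGU Arg — nonsynonymous.
Codon 2: CAG Gln / CAA Gln — synonymous.
Codon 3: UGG Trp / UGG Trp — identical.
Codon 4: CCU Pro / CCA Pro — synonymous.
Codon 5: CAG Gln / CAG Gln — identical.
Synonymous differences: 2.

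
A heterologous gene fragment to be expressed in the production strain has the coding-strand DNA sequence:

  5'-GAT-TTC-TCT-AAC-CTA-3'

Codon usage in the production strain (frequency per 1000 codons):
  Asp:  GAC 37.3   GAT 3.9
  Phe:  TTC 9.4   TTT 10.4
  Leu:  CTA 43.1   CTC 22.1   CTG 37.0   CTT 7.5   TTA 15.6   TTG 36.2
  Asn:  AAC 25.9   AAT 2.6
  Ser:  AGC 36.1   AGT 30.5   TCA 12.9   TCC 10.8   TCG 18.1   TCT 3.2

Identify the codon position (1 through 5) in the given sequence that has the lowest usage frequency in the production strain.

Codon 1 GAT (Asp): 3.9 per 1000.
Codon 2 TTC (Phe): 9.4 per 1000.
Codon 3 TCT (Ser): 3.2 per 1000.
Codon 4 AAC (Asn): 25.9 per 1000.
Codon 5 CTA (Leu): 43.1 per 1000.
Lowest frequency is 3.2 at codon 3.

3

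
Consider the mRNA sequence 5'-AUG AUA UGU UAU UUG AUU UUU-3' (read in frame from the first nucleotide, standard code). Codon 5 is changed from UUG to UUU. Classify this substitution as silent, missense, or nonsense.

Position 15 falls in codon 5: UUG → Leu.
After the substitution the codon is UUU → Phe.
Leu ≠ Phe, so this is a missense mutation.

missense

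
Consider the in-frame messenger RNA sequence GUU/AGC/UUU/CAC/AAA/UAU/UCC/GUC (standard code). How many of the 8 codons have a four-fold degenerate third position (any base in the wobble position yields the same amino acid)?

3

Codon 1 GUU (Val): third position 4-fold.
Codon 2 AGC (Ser): third position 2-fold.
Codon 3 UUU (Phe): third position 2-fold.
Codon 4 CAC (His): third position 2-fold.
Codon 5 AAA (Lys): third position 2-fold.
Codon 6 UAU (Tyr): third position 2-fold.
Codon 7 UCC (Ser): third position 4-fold.
Codon 8 GUC (Val): third position 4-fold.
Four-fold degenerate third positions: 3.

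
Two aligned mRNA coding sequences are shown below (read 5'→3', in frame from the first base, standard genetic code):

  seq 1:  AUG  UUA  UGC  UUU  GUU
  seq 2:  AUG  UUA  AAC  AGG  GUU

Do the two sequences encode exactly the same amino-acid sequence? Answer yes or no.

no

Codon 1: AUG Met / AUG Met — identical.
Codon 2: UUA Leu / UUA Leu — identical.
Codon 3: UGC Cys / AAC Asn — nonsynonymous.
Codon 4: UUU Phe / AGG Arg — nonsynonymous.
Codon 5: GUU Val / GUU Val — identical.
Nonsynonymous differences: 2 → different protein.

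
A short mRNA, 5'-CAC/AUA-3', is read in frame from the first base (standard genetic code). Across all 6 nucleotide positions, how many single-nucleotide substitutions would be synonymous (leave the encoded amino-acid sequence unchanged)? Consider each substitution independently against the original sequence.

Codon 1 (CAC, His): 1 synonymous substitution.
Codon 2 (AUA, Ile): 2 synonymous substitutions.
Total: 1 + 2 = 3.

3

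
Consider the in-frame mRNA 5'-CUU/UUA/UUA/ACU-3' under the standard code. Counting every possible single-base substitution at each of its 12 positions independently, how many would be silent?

Codon 1 (CUU, Leu): 3 synonymous substitutions.
Codon 2 (UUA, Leu): 2 synonymous substitutions.
Codon 3 (UUA, Leu): 2 synonymous substitutions.
Codon 4 (ACU, Thr): 3 synonymous substitutions.
Total: 3 + 2 + 2 + 3 = 10.

10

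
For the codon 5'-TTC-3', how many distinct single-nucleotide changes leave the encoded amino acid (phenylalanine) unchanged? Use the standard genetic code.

1

Position 1: none → 0 synonymous.
Position 2: none → 0 synonymous.
Position 3: TTT → 1 synonymous.
Total: 0 + 0 + 1 = 1.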